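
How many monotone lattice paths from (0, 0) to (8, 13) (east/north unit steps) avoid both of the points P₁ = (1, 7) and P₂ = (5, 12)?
Number of paths = 169042

Inclusion–exclusion. Total paths: C(21, 8) = 203490. Through P₁: C(8, 1)·C(13, 7) = 13728. Through P₂: C(17, 5)·C(4, 3) = 24752. Since P₁ is strictly southwest of P₂, a monotone path through both must visit P₁ then P₂; paths through both = C(8, 1)·C(9, 4)·C(4, 3) = 4032. Avoid both = 203490 − 13728 − 24752 + 4032 = 169042.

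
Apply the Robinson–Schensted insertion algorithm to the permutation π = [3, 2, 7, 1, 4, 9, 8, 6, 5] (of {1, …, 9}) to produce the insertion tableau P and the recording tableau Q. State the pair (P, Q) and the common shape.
P = [1, 4, 5] / [2, 6, 8] / [3, 7] / [9];  Q = [1, 3, 6] / [2, 5, 7] / [4, 8] / [9];  common shape = (3, 3, 2, 1)

Row-insert the values π_1, π_2, … into P one at a time, bumping the leftmost entry strictly greater than the inserted value down to the next row. The recording tableau Q records, in position (i, j), the step at which that cell was added to P.
  Insert 3 (step 1): P = [3];  Q = [1]
  Insert 2 (step 2): P = [2] / [3];  Q = [1] / [2]
  Insert 7 (step 3): P = [2, 7] / [3];  Q = [1, 3] / [2]
  Insert 1 (step 4): P = [1, 7] / [2] / [3];  Q = [1, 3] / [2] / [4]
  Insert 4 (step 5): P = [1, 4] / [2, 7] / [3];  Q = [1, 3] / [2, 5] / [4]
  Insert 9 (step 6): P = [1, 4, 9] / [2, 7] / [3];  Q = [1, 3, 6] / [2, 5] / [4]
  Insert 8 (step 7): P = [1, 4, 8] / [2, 7, 9] / [3];  Q = [1, 3, 6] / [2, 5, 7] / [4]
  Insert 6 (step 8): P = [1, 4, 6] / [2, 7, 8] / [3, 9];  Q = [1, 3, 6] / [2, 5, 7] / [4, 8]
  Insert 5 (step 9): P = [1, 4, 5] / [2, 6, 8] / [3, 7] / [9];  Q = [1, 3, 6] / [2, 5, 7] / [4, 8] / [9]
Final shape: (3, 3, 2, 1).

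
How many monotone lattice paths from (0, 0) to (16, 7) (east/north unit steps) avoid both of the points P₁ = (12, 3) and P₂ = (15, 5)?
Number of paths = 180445

Inclusion–exclusion. Total paths: C(23, 16) = 245157. Through P₁: C(15, 12)·C(8, 4) = 31850. Through P₂: C(20, 15)·C(3, 1) = 46512. Since P₁ is strictly southwest of P₂, a monotone path through both must visit P₁ then P₂; paths through both = C(15, 12)·C(5, 3)·C(3, 1) = 13650. Avoid both = 245157 − 31850 − 46512 + 13650 = 180445.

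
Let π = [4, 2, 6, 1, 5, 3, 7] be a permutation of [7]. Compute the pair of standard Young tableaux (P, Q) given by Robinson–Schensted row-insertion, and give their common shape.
P = [1, 3, 7] / [2, 5] / [4, 6];  Q = [1, 3, 7] / [2, 5] / [4, 6];  common shape = (3, 2, 2)

Row-insert the values π_1, π_2, … into P one at a time, bumping the leftmost entry strictly greater than the inserted value down to the next row. The recording tableau Q records, in position (i, j), the step at which that cell was added to P.
  Insert 4 (step 1): P = [4];  Q = [1]
  Insert 2 (step 2): P = [2] / [4];  Q = [1] / [2]
  Insert 6 (step 3): P = [2, 6] / [4];  Q = [1, 3] / [2]
  Insert 1 (step 4): P = [1, 6] / [2] / [4];  Q = [1, 3] / [2] / [4]
  Insert 5 (step 5): P = [1, 5] / [2, 6] / [4];  Q = [1, 3] / [2, 5] / [4]
  Insert 3 (step 6): P = [1, 3] / [2, 5] / [4, 6];  Q = [1, 3] / [2, 5] / [4, 6]
  Insert 7 (step 7): P = [1, 3, 7] / [2, 5] / [4, 6];  Q = [1, 3, 7] / [2, 5] / [4, 6]
Final shape: (3, 2, 2).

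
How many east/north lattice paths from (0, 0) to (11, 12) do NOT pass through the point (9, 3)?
Number of paths = 1339978

Total paths from (0, 0) to (11, 12): C(23, 11) = 1352078. Paths through (9, 3): (paths (0, 0) → (9, 3)) × (paths (9, 3) → (11, 12)) = C(12, 9) · C(11, 2) = 220 · 55 = 12100. Avoidance count = 1352078 − 12100 = 1339978.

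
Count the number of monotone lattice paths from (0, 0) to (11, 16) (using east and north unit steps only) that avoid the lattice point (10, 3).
Number of paths = 13033891

Total paths from (0, 0) to (11, 16): C(27, 11) = 13037895. Paths through (10, 3): (paths (0, 0) → (10, 3)) × (paths (10, 3) → (11, 16)) = C(13, 10) · C(14, 1) = 286 · 14 = 4004. Avoidance count = 13037895 − 4004 = 13033891.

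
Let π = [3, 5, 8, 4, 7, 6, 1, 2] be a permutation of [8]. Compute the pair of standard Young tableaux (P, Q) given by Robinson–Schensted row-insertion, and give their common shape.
P = [1, 2, 6] / [3, 4] / [5, 7] / [8];  Q = [1, 2, 3] / [4, 5] / [6, 8] / [7];  common shape = (3, 2, 2, 1)

Row-insert the values π_1, π_2, … into P one at a time, bumping the leftmost entry strictly greater than the inserted value down to the next row. The recording tableau Q records, in position (i, j), the step at which that cell was added to P.
  Insert 3 (step 1): P = [3];  Q = [1]
  Insert 5 (step 2): P = [3, 5];  Q = [1, 2]
  Insert 8 (step 3): P = [3, 5, 8];  Q = [1, 2, 3]
  Insert 4 (step 4): P = [3, 4, 8] / [5];  Q = [1, 2, 3] / [4]
  Insert 7 (step 5): P = [3, 4, 7] / [5, 8];  Q = [1, 2, 3] / [4, 5]
  Insert 6 (step 6): P = [3, 4, 6] / [5, 7] / [8];  Q = [1, 2, 3] / [4, 5] / [6]
  Insert 1 (step 7): P = [1, 4, 6] / [3, 7] / [5] / [8];  Q = [1, 2, 3] / [4, 5] / [6] / [7]
  Insert 2 (step 8): P = [1, 2, 6] / [3, 4] / [5, 7] / [8];  Q = [1, 2, 3] / [4, 5] / [6, 8] / [7]
Final shape: (3, 2, 2, 1).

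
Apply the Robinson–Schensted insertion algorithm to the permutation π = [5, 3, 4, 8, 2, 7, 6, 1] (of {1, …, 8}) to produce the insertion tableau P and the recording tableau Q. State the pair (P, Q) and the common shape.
P = [1, 4, 6] / [2, 7] / [3, 8] / [5];  Q = [1, 3, 4] / [2, 6] / [5, 7] / [8];  common shape = (3, 2, 2, 1)

Row-insert the values π_1, π_2, … into P one at a time, bumping the leftmost entry strictly greater than the inserted value down to the next row. The recording tableau Q records, in position (i, j), the step at which that cell was added to P.
  Insert 5 (step 1): P = [5];  Q = [1]
  Insert 3 (step 2): P = [3] / [5];  Q = [1] / [2]
  Insert 4 (step 3): P = [3, 4] / [5];  Q = [1, 3] / [2]
  Insert 8 (step 4): P = [3, 4, 8] / [5];  Q = [1, 3, 4] / [2]
  Insert 2 (step 5): P = [2, 4, 8] / [3] / [5];  Q = [1, 3, 4] / [2] / [5]
  Insert 7 (step 6): P = [2, 4, 7] / [3, 8] / [5];  Q = [1, 3, 4] / [2, 6] / [5]
  Insert 6 (step 7): P = [2, 4, 6] / [3, 7] / [5, 8];  Q = [1, 3, 4] / [2, 6] / [5, 7]
  Insert 1 (step 8): P = [1, 4, 6] / [2, 7] / [3, 8] / [5];  Q = [1, 3, 4] / [2, 6] / [5, 7] / [8]
Final shape: (3, 2, 2, 1).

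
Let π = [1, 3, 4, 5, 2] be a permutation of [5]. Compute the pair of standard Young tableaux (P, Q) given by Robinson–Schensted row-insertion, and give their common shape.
P = [1, 2, 4, 5] / [3];  Q = [1, 2, 3, 4] / [5];  common shape = (4, 1)

Row-insert the values π_1, π_2, … into P one at a time, bumping the leftmost entry strictly greater than the inserted value down to the next row. The recording tableau Q records, in position (i, j), the step at which that cell was added to P.
  Insert 1 (step 1): P = [1];  Q = [1]
  Insert 3 (step 2): P = [1, 3];  Q = [1, 2]
  Insert 4 (step 3): P = [1, 3, 4];  Q = [1, 2, 3]
  Insert 5 (step 4): P = [1, 3, 4, 5];  Q = [1, 2, 3, 4]
  Insert 2 (step 5): P = [1, 2, 4, 5] / [3];  Q = [1, 2, 3, 4] / [5]
Final shape: (4, 1).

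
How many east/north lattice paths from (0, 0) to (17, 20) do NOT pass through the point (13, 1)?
Number of paths = 15905244740

Total paths from (0, 0) to (17, 20): C(37, 17) = 15905368710. Paths through (13, 1): (paths (0, 0) → (13, 1)) × (paths (13, 1) → (17, 20)) = C(14, 13) · C(23, 4) = 14 · 8855 = 123970. Avoidance count = 15905368710 − 123970 = 15905244740.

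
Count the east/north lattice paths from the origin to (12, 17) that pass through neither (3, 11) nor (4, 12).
Number of paths = 48668711

Inclusion–exclusion. Total paths: C(29, 12) = 51895935. Through P₁: C(14, 3)·C(15, 9) = 1821820. Through P₂: C(16, 4)·C(13, 8) = 2342340. Since P₁ is strictly southwest of P₂, a monotone path through both must visit P₁ then P₂; paths through both = C(14, 3)·C(2, 1)·C(13, 8) = 936936. Avoid both = 51895935 − 1821820 − 2342340 + 936936 = 48668711.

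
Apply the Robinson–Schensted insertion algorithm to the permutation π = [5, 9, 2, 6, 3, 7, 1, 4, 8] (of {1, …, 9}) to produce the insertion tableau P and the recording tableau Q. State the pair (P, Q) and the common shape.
P = [1, 3, 4, 8] / [2, 6, 7] / [5] / [9];  Q = [1, 2, 6, 9] / [3, 4, 8] / [5] / [7];  common shape = (4, 3, 1, 1)

Row-insert the values π_1, π_2, … into P one at a time, bumping the leftmost entry strictly greater than the inserted value down to the next row. The recording tableau Q records, in position (i, j), the step at which that cell was added to P.
  Insert 5 (step 1): P = [5];  Q = [1]
  Insert 9 (step 2): P = [5, 9];  Q = [1, 2]
  Insert 2 (step 3): P = [2, 9] / [5];  Q = [1, 2] / [3]
  Insert 6 (step 4): P = [2, 6] / [5, 9];  Q = [1, 2] / [3, 4]
  Insert 3 (step 5): P = [2, 3] / [5, 6] / [9];  Q = [1, 2] / [3, 4] / [5]
  Insert 7 (step 6): P = [2, 3, 7] / [5, 6] / [9];  Q = [1, 2, 6] / [3, 4] / [5]
  Insert 1 (step 7): P = [1, 3, 7] / [2, 6] / [5] / [9];  Q = [1, 2, 6] / [3, 4] / [5] / [7]
  Insert 4 (step 8): P = [1, 3, 4] / [2, 6, 7] / [5] / [9];  Q = [1, 2, 6] / [3, 4, 8] / [5] / [7]
  Insert 8 (step 9): P = [1, 3, 4, 8] / [2, 6, 7] / [5] / [9];  Q = [1, 2, 6, 9] / [3, 4, 8] / [5] / [7]
Final shape: (4, 3, 1, 1).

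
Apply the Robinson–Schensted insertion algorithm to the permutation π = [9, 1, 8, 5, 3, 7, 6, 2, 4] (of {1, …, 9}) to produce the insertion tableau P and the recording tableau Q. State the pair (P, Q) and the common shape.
P = [1, 2, 4] / [3, 6] / [5, 7] / [8] / [9];  Q = [1, 3, 6] / [2, 7] / [4, 9] / [5] / [8];  common shape = (3, 2, 2, 1, 1)

Row-insert the values π_1, π_2, … into P one at a time, bumping the leftmost entry strictly greater than the inserted value down to the next row. The recording tableau Q records, in position (i, j), the step at which that cell was added to P.
  Insert 9 (step 1): P = [9];  Q = [1]
  Insert 1 (step 2): P = [1] / [9];  Q = [1] / [2]
  Insert 8 (step 3): P = [1, 8] / [9];  Q = [1, 3] / [2]
  Insert 5 (step 4): P = [1, 5] / [8] / [9];  Q = [1, 3] / [2] / [4]
  Insert 3 (step 5): P = [1, 3] / [5] / [8] / [9];  Q = [1, 3] / [2] / [4] / [5]
  Insert 7 (step 6): P = [1, 3, 7] / [5] / [8] / [9];  Q = [1, 3, 6] / [2] / [4] / [5]
  Insert 6 (step 7): P = [1, 3, 6] / [5, 7] / [8] / [9];  Q = [1, 3, 6] / [2, 7] / [4] / [5]
  Insert 2 (step 8): P = [1, 2, 6] / [3, 7] / [5] / [8] / [9];  Q = [1, 3, 6] / [2, 7] / [4] / [5] / [8]
  Insert 4 (step 9): P = [1, 2, 4] / [3, 6] / [5, 7] / [8] / [9];  Q = [1, 3, 6] / [2, 7] / [4, 9] / [5] / [8]
Final shape: (3, 2, 2, 1, 1).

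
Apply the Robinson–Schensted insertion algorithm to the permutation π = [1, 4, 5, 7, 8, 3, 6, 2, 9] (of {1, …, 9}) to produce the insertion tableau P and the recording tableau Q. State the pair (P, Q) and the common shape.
P = [1, 2, 5, 6, 8, 9] / [3, 7] / [4];  Q = [1, 2, 3, 4, 5, 9] / [6, 7] / [8];  common shape = (6, 2, 1)

Row-insert the values π_1, π_2, … into P one at a time, bumping the leftmost entry strictly greater than the inserted value down to the next row. The recording tableau Q records, in position (i, j), the step at which that cell was added to P.
  Insert 1 (step 1): P = [1];  Q = [1]
  Insert 4 (step 2): P = [1, 4];  Q = [1, 2]
  Insert 5 (step 3): P = [1, 4, 5];  Q = [1, 2, 3]
  Insert 7 (step 4): P = [1, 4, 5, 7];  Q = [1, 2, 3, 4]
  Insert 8 (step 5): P = [1, 4, 5, 7, 8];  Q = [1, 2, 3, 4, 5]
  Insert 3 (step 6): P = [1, 3, 5, 7, 8] / [4];  Q = [1, 2, 3, 4, 5] / [6]
  Insert 6 (step 7): P = [1, 3, 5, 6, 8] / [4, 7];  Q = [1, 2, 3, 4, 5] / [6, 7]
  Insert 2 (step 8): P = [1, 2, 5, 6, 8] / [3, 7] / [4];  Q = [1, 2, 3, 4, 5] / [6, 7] / [8]
  Insert 9 (step 9): P = [1, 2, 5, 6, 8, 9] / [3, 7] / [4];  Q = [1, 2, 3, 4, 5, 9] / [6, 7] / [8]
Final shape: (6, 2, 1).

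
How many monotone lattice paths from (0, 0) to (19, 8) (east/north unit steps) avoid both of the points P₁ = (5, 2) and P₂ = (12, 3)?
Number of paths = 1178811

Inclusion–exclusion. Total paths: C(27, 19) = 2220075. Through P₁: C(7, 5)·C(20, 14) = 813960. Through P₂: C(15, 12)·C(12, 7) = 360360. Since P₁ is strictly southwest of P₂, a monotone path through both must visit P₁ then P₂; paths through both = C(7, 5)·C(8, 7)·C(12, 7) = 133056. Avoid both = 2220075 − 813960 − 360360 + 133056 = 1178811.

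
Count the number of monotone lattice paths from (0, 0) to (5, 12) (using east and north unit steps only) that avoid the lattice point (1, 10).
Number of paths = 6023

Total paths from (0, 0) to (5, 12): C(17, 5) = 6188. Paths through (1, 10): (paths (0, 0) → (1, 10)) × (paths (1, 10) → (5, 12)) = C(11, 1) · C(6, 4) = 11 · 15 = 165. Avoidance count = 6188 − 165 = 6023.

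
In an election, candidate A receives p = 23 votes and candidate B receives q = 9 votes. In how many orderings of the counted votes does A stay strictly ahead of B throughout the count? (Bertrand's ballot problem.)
Strict-lead orderings = 12271350

Total orderings of the 32 votes with 23 for A: C(32, 23) = 28048800. By the Bertrand ballot formula (Cycle Lemma / reflection principle), the number of orderings in which A is strictly ahead of B throughout is (p − q)/(p + q) · C(p + q, p) = (23 − 9)/(23 + 9) · 28048800 = 12271350.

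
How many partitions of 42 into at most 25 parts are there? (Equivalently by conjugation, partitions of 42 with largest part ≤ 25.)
p(42, parts ≤ 25) = 52259

Use the recurrence p(n, m) = p(n, m−1) + p(n−m, m): either the largest part is < m (count p(n, m−1)) or the largest part is exactly m (remove one copy of m, count p(n−m, m)). With p(0, ·) = 1 this gives p(42, parts ≤ 25) = 52259. (By conjugating Young diagrams, this also counts partitions of 42 into at most 25 parts.)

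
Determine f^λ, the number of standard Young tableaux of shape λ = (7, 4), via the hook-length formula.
# SYT of shape (7, 4) = 165

Hook-length formula: f^λ = n! / Π hook(c), product over all cells c of the Young diagram. For λ = (7, 4), n = 11 boxes. Hook lengths by row (left-to-right, top-to-bottom): [8, 7, 6, 5, 3, 2, 1]; [4, 3, 2, 1]. Product of hooks = 241920. So f^λ = 11! / 241920 = 39916800 / 241920 = 165.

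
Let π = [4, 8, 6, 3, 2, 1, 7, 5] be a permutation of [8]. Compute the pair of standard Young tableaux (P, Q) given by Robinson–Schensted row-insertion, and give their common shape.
P = [1, 5, 7] / [2, 6] / [3] / [4] / [8];  Q = [1, 2, 7] / [3, 8] / [4] / [5] / [6];  common shape = (3, 2, 1, 1, 1)

Row-insert the values π_1, π_2, … into P one at a time, bumping the leftmost entry strictly greater than the inserted value down to the next row. The recording tableau Q records, in position (i, j), the step at which that cell was added to P.
  Insert 4 (step 1): P = [4];  Q = [1]
  Insert 8 (step 2): P = [4, 8];  Q = [1, 2]
  Insert 6 (step 3): P = [4, 6] / [8];  Q = [1, 2] / [3]
  Insert 3 (step 4): P = [3, 6] / [4] / [8];  Q = [1, 2] / [3] / [4]
  Insert 2 (step 5): P = [2, 6] / [3] / [4] / [8];  Q = [1, 2] / [3] / [4] / [5]
  Insert 1 (step 6): P = [1, 6] / [2] / [3] / [4] / [8];  Q = [1, 2] / [3] / [4] / [5] / [6]
  Insert 7 (step 7): P = [1, 6, 7] / [2] / [3] / [4] / [8];  Q = [1, 2, 7] / [3] / [4] / [5] / [6]
  Insert 5 (step 8): P = [1, 5, 7] / [2, 6] / [3] / [4] / [8];  Q = [1, 2, 7] / [3, 8] / [4] / [5] / [6]
Final shape: (3, 2, 1, 1, 1).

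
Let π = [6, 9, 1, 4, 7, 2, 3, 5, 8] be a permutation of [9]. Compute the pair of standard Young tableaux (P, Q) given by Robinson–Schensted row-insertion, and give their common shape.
P = [1, 2, 3, 5, 8] / [4, 7] / [6, 9];  Q = [1, 2, 5, 8, 9] / [3, 4] / [6, 7];  common shape = (5, 2, 2)

Row-insert the values π_1, π_2, … into P one at a time, bumping the leftmost entry strictly greater than the inserted value down to the next row. The recording tableau Q records, in position (i, j), the step at which that cell was added to P.
  Insert 6 (step 1): P = [6];  Q = [1]
  Insert 9 (step 2): P = [6, 9];  Q = [1, 2]
  Insert 1 (step 3): P = [1, 9] / [6];  Q = [1, 2] / [3]
  Insert 4 (step 4): P = [1, 4] / [6, 9];  Q = [1, 2] / [3, 4]
  Insert 7 (step 5): P = [1, 4, 7] / [6, 9];  Q = [1, 2, 5] / [3, 4]
  Insert 2 (step 6): P = [1, 2, 7] / [4, 9] / [6];  Q = [1, 2, 5] / [3, 4] / [6]
  Insert 3 (step 7): P = [1, 2, 3] / [4, 7] / [6, 9];  Q = [1, 2, 5] / [3, 4] / [6, 7]
  Insert 5 (step 8): P = [1, 2, 3, 5] / [4, 7] / [6, 9];  Q = [1, 2, 5, 8] / [3, 4] / [6, 7]
  Insert 8 (step 9): P = [1, 2, 3, 5, 8] / [4, 7] / [6, 9];  Q = [1, 2, 5, 8, 9] / [3, 4] / [6, 7]
Final shape: (5, 2, 2).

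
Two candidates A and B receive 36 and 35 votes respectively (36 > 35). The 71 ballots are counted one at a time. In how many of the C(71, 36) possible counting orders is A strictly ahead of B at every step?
Strict-lead orderings = 3116285494907301262

Total orderings of the 71 votes with 36 for A: C(71, 36) = 221256270138418389602. By the Bertrand ballot formula (Cycle Lemma / reflection principle), the number of orderings in which A is strictly ahead of B throughout is (p − q)/(p + q) · C(p + q, p) = (36 − 35)/(36 + 35) · 221256270138418389602 = 3116285494907301262.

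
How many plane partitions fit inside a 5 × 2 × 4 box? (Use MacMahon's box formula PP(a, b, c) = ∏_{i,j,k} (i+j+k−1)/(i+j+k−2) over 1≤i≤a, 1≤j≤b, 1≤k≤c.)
PP(5, 2, 4) = 5292

Evaluate the triple product over i = 1..5, j = 1..2, k = 1..4. The factors are (2/1) · (3/2) · (4/3) · (5/4) · (3/2) · (4/3) · (5/4) · (6/5) · … (40 factors total). The numerators and denominators telescope so the product is an integer; carrying out the multiplication exactly gives PP(5, 2, 4) = 5292.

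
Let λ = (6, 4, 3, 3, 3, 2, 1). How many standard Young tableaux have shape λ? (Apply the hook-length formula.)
# SYT of shape (6, 4, 3, 3, 3, 2, 1) = 2048574528

Hook-length formula: f^λ = n! / Π hook(c), product over all cells c of the Young diagram. For λ = (6, 4, 3, 3, 3, 2, 1), n = 22 boxes. Hook lengths by row (left-to-right, top-to-bottom): [12, 10, 8, 4, 2, 1]; [9, 7, 5, 1]; [7, 5, 3]; [6, 4, 2]; [5, 3, 1]; [3, 1]; [1]. Product of hooks = 548674560000. So f^λ = 22! / 548674560000 = 1124000727777607680000 / 548674560000 = 2048574528.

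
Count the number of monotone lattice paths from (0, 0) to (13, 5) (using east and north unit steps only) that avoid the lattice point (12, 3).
Number of paths = 7203

Total paths from (0, 0) to (13, 5): C(18, 13) = 8568. Paths through (12, 3): (paths (0, 0) → (12, 3)) × (paths (12, 3) → (13, 5)) = C(15, 12) · C(3, 1) = 455 · 3 = 1365. Avoidance count = 8568 − 1365 = 7203.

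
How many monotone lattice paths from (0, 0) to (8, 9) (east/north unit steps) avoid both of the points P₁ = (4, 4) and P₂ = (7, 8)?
Number of paths = 7520

Inclusion–exclusion. Total paths: C(17, 8) = 24310. Through P₁: C(8, 4)·C(9, 4) = 8820. Through P₂: C(15, 7)·C(2, 1) = 12870. Since P₁ is strictly southwest of P₂, a monotone path through both must visit P₁ then P₂; paths through both = C(8, 4)·C(7, 3)·C(2, 1) = 4900. Avoid both = 24310 − 8820 − 12870 + 4900 = 7520.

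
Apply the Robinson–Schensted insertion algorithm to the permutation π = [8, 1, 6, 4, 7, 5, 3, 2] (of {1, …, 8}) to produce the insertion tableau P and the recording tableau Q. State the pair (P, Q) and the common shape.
P = [1, 2, 5] / [3, 7] / [4] / [6] / [8];  Q = [1, 3, 5] / [2, 6] / [4] / [7] / [8];  common shape = (3, 2, 1, 1, 1)

Row-insert the values π_1, π_2, … into P one at a time, bumping the leftmost entry strictly greater than the inserted value down to the next row. The recording tableau Q records, in position (i, j), the step at which that cell was added to P.
  Insert 8 (step 1): P = [8];  Q = [1]
  Insert 1 (step 2): P = [1] / [8];  Q = [1] / [2]
  Insert 6 (step 3): P = [1, 6] / [8];  Q = [1, 3] / [2]
  Insert 4 (step 4): P = [1, 4] / [6] / [8];  Q = [1, 3] / [2] / [4]
  Insert 7 (step 5): P = [1, 4, 7] / [6] / [8];  Q = [1, 3, 5] / [2] / [4]
  Insert 5 (step 6): P = [1, 4, 5] / [6, 7] / [8];  Q = [1, 3, 5] / [2, 6] / [4]
  Insert 3 (step 7): P = [1, 3, 5] / [4, 7] / [6] / [8];  Q = [1, 3, 5] / [2, 6] / [4] / [7]
  Insert 2 (step 8): P = [1, 2, 5] / [3, 7] / [4] / [6] / [8];  Q = [1, 3, 5] / [2, 6] / [4] / [7] / [8]
Final shape: (3, 2, 1, 1, 1).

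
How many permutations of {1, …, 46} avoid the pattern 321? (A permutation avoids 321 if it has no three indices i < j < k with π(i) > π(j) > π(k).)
C_46 = 8740328711533173390046320

These 321-avoiding permutations are counted by the Catalan number C_n = (1/(n + 1)) · C(2n, n). For n = 46: C_46 = (1/47) · C(92, 46) = 410795449442059149332177040/47 = 8740328711533173390046320.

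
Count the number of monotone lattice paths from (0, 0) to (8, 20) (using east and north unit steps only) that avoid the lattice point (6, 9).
Number of paths = 2717715

Total paths from (0, 0) to (8, 20): C(28, 8) = 3108105. Paths through (6, 9): (paths (0, 0) → (6, 9)) × (paths (6, 9) → (8, 20)) = C(15, 6) · C(13, 2) = 5005 · 78 = 390390. Avoidance count = 3108105 − 390390 = 2717715.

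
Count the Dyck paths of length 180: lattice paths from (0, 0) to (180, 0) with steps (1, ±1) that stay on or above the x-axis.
C_90 = 1000134600800354781929399250536541864362461089950800

These Dyck paths are counted by the Catalan number C_n = (1/(n + 1)) · C(2n, n). For n = 90: C_90 = (1/91) · C(180, 90) = 91012248672832285155575331798825309656983959185522800/91 = 1000134600800354781929399250536541864362461089950800.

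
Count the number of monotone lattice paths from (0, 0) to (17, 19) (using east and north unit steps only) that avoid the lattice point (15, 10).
Number of paths = 8417714800

Total paths from (0, 0) to (17, 19): C(36, 17) = 8597496600. Paths through (15, 10): (paths (0, 0) → (15, 10)) × (paths (15, 10) → (17, 19)) = C(25, 15) · C(11, 2) = 3268760 · 55 = 179781800. Avoidance count = 8597496600 − 179781800 = 8417714800.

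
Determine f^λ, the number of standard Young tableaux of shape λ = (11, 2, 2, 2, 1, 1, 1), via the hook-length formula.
# SYT of shape (11, 2, 2, 2, 1, 1, 1) = 4012800

Hook-length formula: f^λ = n! / Π hook(c), product over all cells c of the Young diagram. For λ = (11, 2, 2, 2, 1, 1, 1), n = 20 boxes. Hook lengths by row (left-to-right, top-to-bottom): [17, 13, 9, 8, 7, 6, 5, 4, 3, 2, 1]; [7, 3]; [6, 2]; [5, 1]; [3]; [2]; [1]. Product of hooks = 606285388800. So f^λ = 20! / 606285388800 = 2432902008176640000 / 606285388800 = 4012800.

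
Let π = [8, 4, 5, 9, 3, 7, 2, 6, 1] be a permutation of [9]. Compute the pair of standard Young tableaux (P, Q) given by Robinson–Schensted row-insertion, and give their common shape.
P = [1, 5, 6] / [2, 7] / [3, 9] / [4] / [8];  Q = [1, 3, 4] / [2, 6] / [5, 8] / [7] / [9];  common shape = (3, 2, 2, 1, 1)

Row-insert the values π_1, π_2, … into P one at a time, bumping the leftmost entry strictly greater than the inserted value down to the next row. The recording tableau Q records, in position (i, j), the step at which that cell was added to P.
  Insert 8 (step 1): P = [8];  Q = [1]
  Insert 4 (step 2): P = [4] / [8];  Q = [1] / [2]
  Insert 5 (step 3): P = [4, 5] / [8];  Q = [1, 3] / [2]
  Insert 9 (step 4): P = [4, 5, 9] / [8];  Q = [1, 3, 4] / [2]
  Insert 3 (step 5): P = [3, 5, 9] / [4] / [8];  Q = [1, 3, 4] / [2] / [5]
  Insert 7 (step 6): P = [3, 5, 7] / [4, 9] / [8];  Q = [1, 3, 4] / [2, 6] / [5]
  Insert 2 (step 7): P = [2, 5, 7] / [3, 9] / [4] / [8];  Q = [1, 3, 4] / [2, 6] / [5] / [7]
  Insert 6 (step 8): P = [2, 5, 6] / [3, 7] / [4, 9] / [8];  Q = [1, 3, 4] / [2, 6] / [5, 8] / [7]
  Insert 1 (step 9): P = [1, 5, 6] / [2, 7] / [3, 9] / [4] / [8];  Q = [1, 3, 4] / [2, 6] / [5, 8] / [7] / [9]
Final shape: (3, 2, 2, 1, 1).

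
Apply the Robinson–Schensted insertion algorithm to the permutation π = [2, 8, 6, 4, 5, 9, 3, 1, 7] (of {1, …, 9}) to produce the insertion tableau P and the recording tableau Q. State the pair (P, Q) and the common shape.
P = [1, 3, 5, 7] / [2, 9] / [4] / [6] / [8];  Q = [1, 2, 5, 6] / [3, 9] / [4] / [7] / [8];  common shape = (4, 2, 1, 1, 1)

Row-insert the values π_1, π_2, … into P one at a time, bumping the leftmost entry strictly greater than the inserted value down to the next row. The recording tableau Q records, in position (i, j), the step at which that cell was added to P.
  Insert 2 (step 1): P = [2];  Q = [1]
  Insert 8 (step 2): P = [2, 8];  Q = [1, 2]
  Insert 6 (step 3): P = [2, 6] / [8];  Q = [1, 2] / [3]
  Insert 4 (step 4): P = [2, 4] / [6] / [8];  Q = [1, 2] / [3] / [4]
  Insert 5 (step 5): P = [2, 4, 5] / [6] / [8];  Q = [1, 2, 5] / [3] / [4]
  Insert 9 (step 6): P = [2, 4, 5, 9] / [6] / [8];  Q = [1, 2, 5, 6] / [3] / [4]
  Insert 3 (step 7): P = [2, 3, 5, 9] / [4] / [6] / [8];  Q = [1, 2, 5, 6] / [3] / [4] / [7]
  Insert 1 (step 8): P = [1, 3, 5, 9] / [2] / [4] / [6] / [8];  Q = [1, 2, 5, 6] / [3] / [4] / [7] / [8]
  Insert 7 (step 9): P = [1, 3, 5, 7] / [2, 9] / [4] / [6] / [8];  Q = [1, 2, 5, 6] / [3, 9] / [4] / [7] / [8]
Final shape: (4, 2, 1, 1, 1).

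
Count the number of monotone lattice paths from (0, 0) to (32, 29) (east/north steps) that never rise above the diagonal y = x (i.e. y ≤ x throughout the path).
Number of paths = 26444792798594380

By the reflection principle (André's argument), the number of monotone paths to (32, 29) with n ≤ m that never go above y = x is C(61, 32) − C(61, 33) = 218169540588403635 − 191724747789809255 = 26444792798594380.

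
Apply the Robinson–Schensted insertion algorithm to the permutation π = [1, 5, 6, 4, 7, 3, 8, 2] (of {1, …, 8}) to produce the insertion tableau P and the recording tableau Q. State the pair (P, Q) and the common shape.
P = [1, 2, 6, 7, 8] / [3] / [4] / [5];  Q = [1, 2, 3, 5, 7] / [4] / [6] / [8];  common shape = (5, 1, 1, 1)

Row-insert the values π_1, π_2, … into P one at a time, bumping the leftmost entry strictly greater than the inserted value down to the next row. The recording tableau Q records, in position (i, j), the step at which that cell was added to P.
  Insert 1 (step 1): P = [1];  Q = [1]
  Insert 5 (step 2): P = [1, 5];  Q = [1, 2]
  Insert 6 (step 3): P = [1, 5, 6];  Q = [1, 2, 3]
  Insert 4 (step 4): P = [1, 4, 6] / [5];  Q = [1, 2, 3] / [4]
  Insert 7 (step 5): P = [1, 4, 6, 7] / [5];  Q = [1, 2, 3, 5] / [4]
  Insert 3 (step 6): P = [1, 3, 6, 7] / [4] / [5];  Q = [1, 2, 3, 5] / [4] / [6]
  Insert 8 (step 7): P = [1, 3, 6, 7, 8] / [4] / [5];  Q = [1, 2, 3, 5, 7] / [4] / [6]
  Insert 2 (step 8): P = [1, 2, 6, 7, 8] / [3] / [4] / [5];  Q = [1, 2, 3, 5, 7] / [4] / [6] / [8]
Final shape: (5, 1, 1, 1).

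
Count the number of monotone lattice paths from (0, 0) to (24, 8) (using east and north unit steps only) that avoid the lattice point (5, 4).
Number of paths = 9402570

Total paths from (0, 0) to (24, 8): C(32, 24) = 10518300. Paths through (5, 4): (paths (0, 0) → (5, 4)) × (paths (5, 4) → (24, 8)) = C(9, 5) · C(23, 19) = 126 · 8855 = 1115730. Avoidance count = 10518300 − 1115730 = 9402570.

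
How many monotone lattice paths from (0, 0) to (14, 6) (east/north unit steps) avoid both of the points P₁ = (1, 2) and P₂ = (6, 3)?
Number of paths = 20730

Inclusion–exclusion. Total paths: C(20, 14) = 38760. Through P₁: C(3, 1)·C(17, 13) = 7140. Through P₂: C(9, 6)·C(11, 8) = 13860. Since P₁ is strictly southwest of P₂, a monotone path through both must visit P₁ then P₂; paths through both = C(3, 1)·C(6, 5)·C(11, 8) = 2970. Avoid both = 38760 − 7140 − 13860 + 2970 = 20730.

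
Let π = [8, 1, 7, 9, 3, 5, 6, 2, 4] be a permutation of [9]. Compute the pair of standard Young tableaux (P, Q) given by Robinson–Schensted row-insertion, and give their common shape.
P = [1, 2, 4, 6] / [3, 5] / [7, 9] / [8];  Q = [1, 3, 4, 7] / [2, 6] / [5, 9] / [8];  common shape = (4, 2, 2, 1)

Row-insert the values π_1, π_2, … into P one at a time, bumping the leftmost entry strictly greater than the inserted value down to the next row. The recording tableau Q records, in position (i, j), the step at which that cell was added to P.
  Insert 8 (step 1): P = [8];  Q = [1]
  Insert 1 (step 2): P = [1] / [8];  Q = [1] / [2]
  Insert 7 (step 3): P = [1, 7] / [8];  Q = [1, 3] / [2]
  Insert 9 (step 4): P = [1, 7, 9] / [8];  Q = [1, 3, 4] / [2]
  Insert 3 (step 5): P = [1, 3, 9] / [7] / [8];  Q = [1, 3, 4] / [2] / [5]
  Insert 5 (step 6): P = [1, 3, 5] / [7, 9] / [8];  Q = [1, 3, 4] / [2, 6] / [5]
  Insert 6 (step 7): P = [1, 3, 5, 6] / [7, 9] / [8];  Q = [1, 3, 4, 7] / [2, 6] / [5]
  Insert 2 (step 8): P = [1, 2, 5, 6] / [3, 9] / [7] / [8];  Q = [1, 3, 4, 7] / [2, 6] / [5] / [8]
  Insert 4 (step 9): P = [1, 2, 4, 6] / [3, 5] / [7, 9] / [8];  Q = [1, 3, 4, 7] / [2, 6] / [5, 9] / [8]
Final shape: (4, 2, 2, 1).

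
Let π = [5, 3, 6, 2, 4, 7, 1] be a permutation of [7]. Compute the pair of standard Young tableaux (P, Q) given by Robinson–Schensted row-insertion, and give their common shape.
P = [1, 4, 7] / [2, 6] / [3] / [5];  Q = [1, 3, 6] / [2, 5] / [4] / [7];  common shape = (3, 2, 1, 1)

Row-insert the values π_1, π_2, … into P one at a time, bumping the leftmost entry strictly greater than the inserted value down to the next row. The recording tableau Q records, in position (i, j), the step at which that cell was added to P.
  Insert 5 (step 1): P = [5];  Q = [1]
  Insert 3 (step 2): P = [3] / [5];  Q = [1] / [2]
  Insert 6 (step 3): P = [3, 6] / [5];  Q = [1, 3] / [2]
  Insert 2 (step 4): P = [2, 6] / [3] / [5];  Q = [1, 3] / [2] / [4]
  Insert 4 (step 5): P = [2, 4] / [3, 6] / [5];  Q = [1, 3] / [2, 5] / [4]
  Insert 7 (step 6): P = [2, 4, 7] / [3, 6] / [5];  Q = [1, 3, 6] / [2, 5] / [4]
  Insert 1 (step 7): P = [1, 4, 7] / [2, 6] / [3] / [5];  Q = [1, 3, 6] / [2, 5] / [4] / [7]
Final shape: (3, 2, 1, 1).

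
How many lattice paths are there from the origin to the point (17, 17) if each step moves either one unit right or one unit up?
Number of paths = 2333606220

A monotone lattice path from (0, 0) to (17, 17) consists of 17 east steps and 17 north steps in some order, so it is determined by which 17 of the 34 steps are east. The count is C(34, 17) = 2333606220.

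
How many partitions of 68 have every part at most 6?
p(68, parts ≤ 6) = 34085

Use the recurrence p(n, m) = p(n, m−1) + p(n−m, m): either the largest part is < m (count p(n, m−1)) or the largest part is exactly m (remove one copy of m, count p(n−m, m)). With p(0, ·) = 1 this gives p(68, parts ≤ 6) = 34085. (By conjugating Young diagrams, this also counts partitions of 68 into at most 6 parts.)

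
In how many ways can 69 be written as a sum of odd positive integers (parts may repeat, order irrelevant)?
p_odd(69) = 27130

Enumerate partitions using only odd parts via the recurrence o(n, m) = o(n, m−2) + o(n−m, m) over odd m, starting from the largest odd part ≤ n. This gives p_odd(69) = 27130. (Euler's theorem: equals the count of distinct-part partitions.)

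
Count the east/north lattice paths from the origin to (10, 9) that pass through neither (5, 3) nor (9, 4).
Number of paths = 63896

Inclusion–exclusion. Total paths: C(19, 10) = 92378. Through P₁: C(8, 5)·C(11, 5) = 25872. Through P₂: C(13, 9)·C(6, 1) = 4290. Since P₁ is strictly southwest of P₂, a monotone path through both must visit P₁ then P₂; paths through both = C(8, 5)·C(5, 4)·C(6, 1) = 1680. Avoid both = 92378 − 25872 − 4290 + 1680 = 63896.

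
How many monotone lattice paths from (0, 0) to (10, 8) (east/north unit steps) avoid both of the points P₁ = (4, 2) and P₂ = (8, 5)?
Number of paths = 22278

Inclusion–exclusion. Total paths: C(18, 10) = 43758. Through P₁: C(6, 4)·C(12, 6) = 13860. Through P₂: C(13, 8)·C(5, 2) = 12870. Since P₁ is strictly southwest of P₂, a monotone path through both must visit P₁ then P₂; paths through both = C(6, 4)·C(7, 4)·C(5, 2) = 5250. Avoid both = 43758 − 13860 − 12870 + 5250 = 22278.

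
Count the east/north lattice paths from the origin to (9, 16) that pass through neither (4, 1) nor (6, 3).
Number of paths = 1935215

Inclusion–exclusion. Total paths: C(25, 9) = 2042975. Through P₁: C(5, 4)·C(20, 5) = 77520. Through P₂: C(9, 6)·C(16, 3) = 47040. Since P₁ is strictly southwest of P₂, a monotone path through both must visit P₁ then P₂; paths through both = C(5, 4)·C(4, 2)·C(16, 3) = 16800. Avoid both = 2042975 − 77520 − 47040 + 16800 = 1935215.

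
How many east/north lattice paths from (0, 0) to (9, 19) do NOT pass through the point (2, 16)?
Number of paths = 6888540

Total paths from (0, 0) to (9, 19): C(28, 9) = 6906900. Paths through (2, 16): (paths (0, 0) → (2, 16)) × (paths (2, 16) → (9, 19)) = C(18, 2) · C(10, 7) = 153 · 120 = 18360. Avoidance count = 6906900 − 18360 = 6888540.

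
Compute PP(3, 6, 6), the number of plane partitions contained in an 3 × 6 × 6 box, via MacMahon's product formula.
PP(3, 6, 6) = 24293412

Evaluate the triple product over i = 1..3, j = 1..6, k = 1..6. The factors are (2/1) · (3/2) · (4/3) · (5/4) · (6/5) · (7/6) · (3/2) · (4/3) · … (108 factors total). The numerators and denominators telescope so the product is an integer; carrying out the multiplication exactly gives PP(3, 6, 6) = 24293412.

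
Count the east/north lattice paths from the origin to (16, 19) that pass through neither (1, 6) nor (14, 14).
Number of paths = 2985298260

Inclusion–exclusion. Total paths: C(35, 16) = 4059928950. Through P₁: C(7, 1)·C(28, 15) = 262095120. Through P₂: C(28, 14)·C(7, 2) = 842448600. Since P₁ is strictly southwest of P₂, a monotone path through both must visit P₁ then P₂; paths through both = C(7, 1)·C(21, 13)·C(7, 2) = 29913030. Avoid both = 4059928950 − 262095120 − 842448600 + 29913030 = 2985298260.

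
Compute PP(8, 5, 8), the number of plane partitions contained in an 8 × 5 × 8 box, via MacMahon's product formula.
PP(8, 5, 8) = 3940599631842016

Evaluate the triple product over i = 1..8, j = 1..5, k = 1..8. The factors are (2/1) · (3/2) · (4/3) · (5/4) · (6/5) · (7/6) · (8/7) · (9/8) · … (320 factors total). The numerators and denominators telescope so the product is an integer; carrying out the multiplication exactly gives PP(8, 5, 8) = 3940599631842016.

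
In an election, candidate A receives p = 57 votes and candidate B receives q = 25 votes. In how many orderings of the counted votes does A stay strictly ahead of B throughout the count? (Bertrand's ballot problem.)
Strict-lead orderings = 295102879406935411968

Total orderings of the 82 votes with 57 for A: C(82, 57) = 756201128480271993168. By the Bertrand ballot formula (Cycle Lemma / reflection principle), the number of orderings in which A is strictly ahead of B throughout is (p − q)/(p + q) · C(p + q, p) = (57 − 25)/(57 + 25) · 756201128480271993168 = 295102879406935411968.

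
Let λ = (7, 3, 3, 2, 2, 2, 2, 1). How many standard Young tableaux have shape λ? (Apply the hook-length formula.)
# SYT of shape (7, 3, 3, 2, 2, 2, 2, 1) = 762118500

Hook-length formula: f^λ = n! / Π hook(c), product over all cells c of the Young diagram. For λ = (7, 3, 3, 2, 2, 2, 2, 1), n = 22 boxes. Hook lengths by row (left-to-right, top-to-bottom): [14, 12, 7, 4, 3, 2, 1]; [9, 7, 2]; [8, 6, 1]; [6, 4]; [5, 3]; [4, 2]; [3, 1]; [1]. Product of hooks = 1474837217280. So f^λ = 22! / 1474837217280 = 1124000727777607680000 / 1474837217280 = 762118500.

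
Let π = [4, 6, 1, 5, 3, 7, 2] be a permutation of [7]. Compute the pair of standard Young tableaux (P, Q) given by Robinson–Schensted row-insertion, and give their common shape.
P = [1, 2, 7] / [3, 5] / [4] / [6];  Q = [1, 2, 6] / [3, 4] / [5] / [7];  common shape = (3, 2, 1, 1)

Row-insert the values π_1, π_2, … into P one at a time, bumping the leftmost entry strictly greater than the inserted value down to the next row. The recording tableau Q records, in position (i, j), the step at which that cell was added to P.
  Insert 4 (step 1): P = [4];  Q = [1]
  Insert 6 (step 2): P = [4, 6];  Q = [1, 2]
  Insert 1 (step 3): P = [1, 6] / [4];  Q = [1, 2] / [3]
  Insert 5 (step 4): P = [1, 5] / [4, 6];  Q = [1, 2] / [3, 4]
  Insert 3 (step 5): P = [1, 3] / [4, 5] / [6];  Q = [1, 2] / [3, 4] / [5]
  Insert 7 (step 6): P = [1, 3, 7] / [4, 5] / [6];  Q = [1, 2, 6] / [3, 4] / [5]
  Insert 2 (step 7): P = [1, 2, 7] / [3, 5] / [4] / [6];  Q = [1, 2, 6] / [3, 4] / [5] / [7]
Final shape: (3, 2, 1, 1).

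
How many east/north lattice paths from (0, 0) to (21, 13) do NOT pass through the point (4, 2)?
Number of paths = 605871060

Total paths from (0, 0) to (21, 13): C(34, 21) = 927983760. Paths through (4, 2): (paths (0, 0) → (4, 2)) × (paths (4, 2) → (21, 13)) = C(6, 4) · C(28, 17) = 15 · 21474180 = 322112700. Avoidance count = 927983760 − 322112700 = 605871060.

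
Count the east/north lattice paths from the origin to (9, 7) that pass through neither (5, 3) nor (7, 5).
Number of paths = 4784

Inclusion–exclusion. Total paths: C(16, 9) = 11440. Through P₁: C(8, 5)·C(8, 4) = 3920. Through P₂: C(12, 7)·C(4, 2) = 4752. Since P₁ is strictly southwest of P₂, a monotone path through both must visit P₁ then P₂; paths through both = C(8, 5)·C(4, 2)·C(4, 2) = 2016. Avoid both = 11440 − 3920 − 4752 + 2016 = 4784.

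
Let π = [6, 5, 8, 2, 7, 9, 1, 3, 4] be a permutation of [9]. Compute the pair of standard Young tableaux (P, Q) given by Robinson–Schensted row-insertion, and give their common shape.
P = [1, 3, 4] / [2, 7, 9] / [5, 8] / [6];  Q = [1, 3, 6] / [2, 5, 9] / [4, 8] / [7];  common shape = (3, 3, 2, 1)

Row-insert the values π_1, π_2, … into P one at a time, bumping the leftmost entry strictly greater than the inserted value down to the next row. The recording tableau Q records, in position (i, j), the step at which that cell was added to P.
  Insert 6 (step 1): P = [6];  Q = [1]
  Insert 5 (step 2): P = [5] / [6];  Q = [1] / [2]
  Insert 8 (step 3): P = [5, 8] / [6];  Q = [1, 3] / [2]
  Insert 2 (step 4): P = [2, 8] / [5] / [6];  Q = [1, 3] / [2] / [4]
  Insert 7 (step 5): P = [2, 7] / [5, 8] / [6];  Q = [1, 3] / [2, 5] / [4]
  Insert 9 (step 6): P = [2, 7, 9] / [5, 8] / [6];  Q = [1, 3, 6] / [2, 5] / [4]
  Insert 1 (step 7): P = [1, 7, 9] / [2, 8] / [5] / [6];  Q = [1, 3, 6] / [2, 5] / [4] / [7]
  Insert 3 (step 8): P = [1, 3, 9] / [2, 7] / [5, 8] / [6];  Q = [1, 3, 6] / [2, 5] / [4, 8] / [7]
  Insert 4 (step 9): P = [1, 3, 4] / [2, 7, 9] / [5, 8] / [6];  Q = [1, 3, 6] / [2, 5, 9] / [4, 8] / [7]
Final shape: (3, 3, 2, 1).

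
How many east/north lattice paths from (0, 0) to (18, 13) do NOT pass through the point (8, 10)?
Number of paths = 193738287

Total paths from (0, 0) to (18, 13): C(31, 18) = 206253075. Paths through (8, 10): (paths (0, 0) → (8, 10)) × (paths (8, 10) → (18, 13)) = C(18, 8) · C(13, 10) = 43758 · 286 = 12514788. Avoidance count = 206253075 − 12514788 = 193738287.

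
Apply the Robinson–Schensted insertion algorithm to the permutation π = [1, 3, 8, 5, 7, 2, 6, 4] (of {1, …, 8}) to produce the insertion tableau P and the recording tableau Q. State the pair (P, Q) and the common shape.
P = [1, 2, 4, 6] / [3, 5] / [7] / [8];  Q = [1, 2, 3, 5] / [4, 7] / [6] / [8];  common shape = (4, 2, 1, 1)

Row-insert the values π_1, π_2, … into P one at a time, bumping the leftmost entry strictly greater than the inserted value down to the next row. The recording tableau Q records, in position (i, j), the step at which that cell was added to P.
  Insert 1 (step 1): P = [1];  Q = [1]
  Insert 3 (step 2): P = [1, 3];  Q = [1, 2]
  Insert 8 (step 3): P = [1, 3, 8];  Q = [1, 2, 3]
  Insert 5 (step 4): P = [1, 3, 5] / [8];  Q = [1, 2, 3] / [4]
  Insert 7 (step 5): P = [1, 3, 5, 7] / [8];  Q = [1, 2, 3, 5] / [4]
  Insert 2 (step 6): P = [1, 2, 5, 7] / [3] / [8];  Q = [1, 2, 3, 5] / [4] / [6]
  Insert 6 (step 7): P = [1, 2, 5, 6] / [3, 7] / [8];  Q = [1, 2, 3, 5] / [4, 7] / [6]
  Insert 4 (step 8): P = [1, 2, 4, 6] / [3, 5] / [7] / [8];  Q = [1, 2, 3, 5] / [4, 7] / [6] / [8]
Final shape: (4, 2, 1, 1).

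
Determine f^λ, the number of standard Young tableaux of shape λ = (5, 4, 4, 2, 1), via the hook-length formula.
# SYT of shape (5, 4, 4, 2, 1) = 549120

Hook-length formula: f^λ = n! / Π hook(c), product over all cells c of the Young diagram. For λ = (5, 4, 4, 2, 1), n = 16 boxes. Hook lengths by row (left-to-right, top-to-bottom): [9, 7, 5, 4, 1]; [7, 5, 3, 2]; [6, 4, 2, 1]; [3, 1]; [1]. Product of hooks = 38102400. So f^λ = 16! / 38102400 = 20922789888000 / 38102400 = 549120.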